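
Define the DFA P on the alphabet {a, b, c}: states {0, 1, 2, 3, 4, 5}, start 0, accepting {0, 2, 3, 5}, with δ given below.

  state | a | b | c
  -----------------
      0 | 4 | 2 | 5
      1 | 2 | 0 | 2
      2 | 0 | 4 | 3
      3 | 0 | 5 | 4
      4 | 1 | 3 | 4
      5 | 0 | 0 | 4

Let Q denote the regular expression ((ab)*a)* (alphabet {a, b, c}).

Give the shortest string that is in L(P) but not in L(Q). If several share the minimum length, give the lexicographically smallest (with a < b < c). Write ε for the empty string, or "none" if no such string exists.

The string b is accepted by P but not by Q.
No shorter string lies in the difference, and b is the lexicographically first length-1 string in L(P) \ L(Q).

b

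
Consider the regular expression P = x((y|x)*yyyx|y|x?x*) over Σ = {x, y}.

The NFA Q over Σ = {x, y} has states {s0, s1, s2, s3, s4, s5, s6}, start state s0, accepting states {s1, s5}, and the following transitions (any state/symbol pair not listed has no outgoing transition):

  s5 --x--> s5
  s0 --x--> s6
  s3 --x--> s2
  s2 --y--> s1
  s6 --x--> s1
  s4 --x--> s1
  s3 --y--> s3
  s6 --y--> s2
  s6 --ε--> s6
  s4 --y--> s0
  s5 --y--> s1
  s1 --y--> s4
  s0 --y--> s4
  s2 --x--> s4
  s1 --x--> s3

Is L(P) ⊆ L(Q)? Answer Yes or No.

No

The string x is in L(P) but not in L(Q).
So L(P) ⊄ L(Q).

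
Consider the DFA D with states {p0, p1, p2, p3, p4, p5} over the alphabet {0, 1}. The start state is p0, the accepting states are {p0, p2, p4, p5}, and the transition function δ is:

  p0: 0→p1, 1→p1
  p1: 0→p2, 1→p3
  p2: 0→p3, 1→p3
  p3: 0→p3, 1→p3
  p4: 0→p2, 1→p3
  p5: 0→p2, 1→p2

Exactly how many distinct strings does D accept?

The useful subgraph on states {p0, p1, p2} is acyclic, so L(D) is finite; the longest accepting path visits 3 useful states, giving maximum string length 2.
Counting accepting paths from p0 by length: 1 of length 0, 2 of length 2. Total 3.

3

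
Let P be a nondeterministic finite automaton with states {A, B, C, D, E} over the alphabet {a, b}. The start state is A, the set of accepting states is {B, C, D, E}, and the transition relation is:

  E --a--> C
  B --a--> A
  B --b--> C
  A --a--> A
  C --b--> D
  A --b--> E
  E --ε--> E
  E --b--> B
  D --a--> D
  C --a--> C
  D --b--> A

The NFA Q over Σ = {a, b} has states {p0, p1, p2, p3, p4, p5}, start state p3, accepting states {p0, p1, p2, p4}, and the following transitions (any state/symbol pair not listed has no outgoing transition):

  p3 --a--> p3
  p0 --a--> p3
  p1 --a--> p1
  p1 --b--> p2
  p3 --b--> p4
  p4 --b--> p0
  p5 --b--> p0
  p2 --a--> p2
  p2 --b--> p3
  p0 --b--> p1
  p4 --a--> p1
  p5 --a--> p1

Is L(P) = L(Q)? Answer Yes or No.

Yes

Exploring the product automaton P × Q from the start pair (A, p3), following both machines on each input symbol, reaches 5 state pairs: (A, p3), (E, p4), (C, p1), (B, p0), (D, p2).
P accepts in {B, C, D, E} and Q accepts in {p0, p1, p2, p4}. In every reachable pair the two components are either both accepting — (E, p4), (C, p1), (B, p0), (D, p2) — or both non-accepting, so no string is accepted by exactly one of the machines: L(P) \ L(Q) and L(Q) \ L(P) are both empty.
Hence every string is accepted by P iff it is accepted by Q, and the two languages coincide.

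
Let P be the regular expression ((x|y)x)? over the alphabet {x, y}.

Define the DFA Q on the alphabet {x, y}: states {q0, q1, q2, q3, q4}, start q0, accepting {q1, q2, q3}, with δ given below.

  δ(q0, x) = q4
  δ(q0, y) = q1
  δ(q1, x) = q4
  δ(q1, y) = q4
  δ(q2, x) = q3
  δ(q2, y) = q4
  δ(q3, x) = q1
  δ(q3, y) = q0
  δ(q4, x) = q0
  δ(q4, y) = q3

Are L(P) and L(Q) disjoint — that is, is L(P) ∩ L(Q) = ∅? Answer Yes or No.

Yes

Converting the expression P to a DFA (subset construction, then merging equivalent states) gives the minimal DFA with states {p0, p1, p2, p3}, start state p0, accepting states {p0, p2} and transitions p0: x→p1, y→p1; p1: x→p2, y→p3; p2: x→p3, y→p3; p3: x→p3, y→p3.
Exploring the product automaton P × Q from the start pair (p0, q0), following both machines on each input symbol, reaches 9 state pairs: (p0, q0), (p1, q4), (p1, q1), (p2, q0), (p3, q3), (p2, q4), (p3, q4), (p3, q1), (p3, q0).
P accepts in {p0, p2} and Q accepts in {q1, q2, q3}; no reachable pair has both components accepting, so no string drives both machines to acceptance simultaneously and L(P) ∩ L(Q) = ∅.
So no string is accepted by both, and the intersection is empty.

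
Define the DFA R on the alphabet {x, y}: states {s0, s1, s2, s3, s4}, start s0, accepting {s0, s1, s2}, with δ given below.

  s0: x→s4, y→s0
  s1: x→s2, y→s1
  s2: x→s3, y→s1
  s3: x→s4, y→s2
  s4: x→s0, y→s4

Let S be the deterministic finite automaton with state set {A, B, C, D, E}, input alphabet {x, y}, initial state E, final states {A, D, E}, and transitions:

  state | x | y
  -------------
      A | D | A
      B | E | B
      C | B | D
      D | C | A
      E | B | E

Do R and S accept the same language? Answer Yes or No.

Exploring the product automaton R × S from the start pair (s0, E), following both machines on each input symbol, reaches 2 state pairs: (s0, E), (s4, B).
R accepts in {s0, s1, s2} and S accepts in {A, D, E}. In every reachable pair the two components are either both accepting — (s0, E) — or both non-accepting, so no string is accepted by exactly one of the machines: L(R) \ L(S) and L(S) \ L(R) are both empty.
Hence every string is accepted by R iff it is accepted by S, and the two languages coincide.

Yes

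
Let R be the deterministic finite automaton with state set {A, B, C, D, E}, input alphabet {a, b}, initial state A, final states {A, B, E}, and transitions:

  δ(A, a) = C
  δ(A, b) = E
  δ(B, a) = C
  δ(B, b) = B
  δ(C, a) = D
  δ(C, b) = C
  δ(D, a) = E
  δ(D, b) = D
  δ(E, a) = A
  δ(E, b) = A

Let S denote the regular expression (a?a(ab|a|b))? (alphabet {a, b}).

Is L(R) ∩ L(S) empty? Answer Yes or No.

The empty string ε is accepted by both R and S.
Hence L(R) ∩ L(S) ≠ ∅.

No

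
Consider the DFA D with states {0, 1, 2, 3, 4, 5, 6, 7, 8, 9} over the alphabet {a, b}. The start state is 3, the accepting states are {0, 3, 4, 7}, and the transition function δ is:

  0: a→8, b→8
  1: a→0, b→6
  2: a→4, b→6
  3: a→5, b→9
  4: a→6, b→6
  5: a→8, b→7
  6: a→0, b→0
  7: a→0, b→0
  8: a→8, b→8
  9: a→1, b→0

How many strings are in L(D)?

The useful subgraph on states {0, 1, 3, 5, 6, 7, 9} is acyclic, so L(D) is finite; the longest accepting path visits 5 useful states, giving maximum string length 4.
Counting accepting paths from 3 by length: 1 of length 0, 2 of length 2, 3 of length 3, 2 of length 4. Total 8.

8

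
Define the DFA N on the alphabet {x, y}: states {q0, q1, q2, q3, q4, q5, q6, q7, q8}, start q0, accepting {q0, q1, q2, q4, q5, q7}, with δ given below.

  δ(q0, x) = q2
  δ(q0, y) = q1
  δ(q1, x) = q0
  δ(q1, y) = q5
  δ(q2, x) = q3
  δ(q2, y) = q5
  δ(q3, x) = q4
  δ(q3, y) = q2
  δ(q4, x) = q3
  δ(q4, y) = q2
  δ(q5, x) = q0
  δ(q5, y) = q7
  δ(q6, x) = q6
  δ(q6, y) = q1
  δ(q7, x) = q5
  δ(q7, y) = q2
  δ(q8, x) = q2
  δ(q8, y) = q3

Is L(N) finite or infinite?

State q0 is reachable from the start and can reach an accepting state, and it lies on the cycle q0 → q1 → q0.
Traversing that cycle any number of times yields accepted strings of unbounded length, so the language is infinite.

infinite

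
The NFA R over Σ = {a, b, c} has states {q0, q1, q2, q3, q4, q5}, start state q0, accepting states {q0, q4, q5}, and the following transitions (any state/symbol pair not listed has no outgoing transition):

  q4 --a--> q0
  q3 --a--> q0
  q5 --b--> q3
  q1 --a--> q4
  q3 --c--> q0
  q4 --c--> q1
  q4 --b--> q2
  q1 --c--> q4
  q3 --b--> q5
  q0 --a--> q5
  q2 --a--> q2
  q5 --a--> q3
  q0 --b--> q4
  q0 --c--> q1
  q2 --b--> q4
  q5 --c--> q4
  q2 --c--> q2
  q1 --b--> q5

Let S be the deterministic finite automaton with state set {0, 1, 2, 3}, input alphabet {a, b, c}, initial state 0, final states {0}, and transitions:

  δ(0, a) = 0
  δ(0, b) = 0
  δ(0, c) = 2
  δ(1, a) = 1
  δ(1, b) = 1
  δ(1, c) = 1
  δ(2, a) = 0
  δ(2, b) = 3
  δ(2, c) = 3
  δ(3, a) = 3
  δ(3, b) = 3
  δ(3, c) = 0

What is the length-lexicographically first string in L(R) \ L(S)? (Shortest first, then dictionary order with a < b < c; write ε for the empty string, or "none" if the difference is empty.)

ac

The string ac is accepted by R but not by S.
No shorter string lies in the difference, and ac is the lexicographically first length-2 string in L(R) \ L(S).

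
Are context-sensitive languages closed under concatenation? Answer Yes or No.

Yes

With disjoint nonterminals (and terminals first replaced by fresh nonterminal copies so contexts cannot straddle the boundary), S → S₁S₂ added to two noncontracting grammars is noncontracting and generates L₁L₂; equivalently an LBA guesses the split point and checks each part in place.
So the context-sensitive languages are closed under concatenation.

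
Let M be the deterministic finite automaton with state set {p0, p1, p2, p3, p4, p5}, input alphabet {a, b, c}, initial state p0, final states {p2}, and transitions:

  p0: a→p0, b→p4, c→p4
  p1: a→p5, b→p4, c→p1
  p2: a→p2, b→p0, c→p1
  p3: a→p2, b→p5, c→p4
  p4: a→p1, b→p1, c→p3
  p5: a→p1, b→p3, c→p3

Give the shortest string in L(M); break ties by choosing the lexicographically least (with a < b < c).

bca

A breadth-first search from p0 reaches an accepting state first via the path p0 → p4 → p3 → p2 on input bca.
No string of length < 3 is accepted (BFS exhausts all shorter strings without reaching an accepting state), and bca is the lexicographically least accepting string of length 3.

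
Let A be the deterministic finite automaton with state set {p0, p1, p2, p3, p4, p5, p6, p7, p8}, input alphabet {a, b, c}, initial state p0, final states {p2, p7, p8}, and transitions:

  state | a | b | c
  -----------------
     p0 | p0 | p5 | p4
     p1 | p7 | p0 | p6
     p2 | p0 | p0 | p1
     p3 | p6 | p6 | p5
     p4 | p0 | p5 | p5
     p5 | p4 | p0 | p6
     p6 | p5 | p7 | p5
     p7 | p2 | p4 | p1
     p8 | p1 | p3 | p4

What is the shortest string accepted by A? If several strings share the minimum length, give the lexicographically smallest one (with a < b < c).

bcb

A breadth-first search from p0 reaches an accepting state first via the path p0 → p5 → p6 → p7 on input bcb.
No string of length < 3 is accepted (BFS exhausts all shorter strings without reaching an accepting state), and bcb is the lexicographically least accepting string of length 3.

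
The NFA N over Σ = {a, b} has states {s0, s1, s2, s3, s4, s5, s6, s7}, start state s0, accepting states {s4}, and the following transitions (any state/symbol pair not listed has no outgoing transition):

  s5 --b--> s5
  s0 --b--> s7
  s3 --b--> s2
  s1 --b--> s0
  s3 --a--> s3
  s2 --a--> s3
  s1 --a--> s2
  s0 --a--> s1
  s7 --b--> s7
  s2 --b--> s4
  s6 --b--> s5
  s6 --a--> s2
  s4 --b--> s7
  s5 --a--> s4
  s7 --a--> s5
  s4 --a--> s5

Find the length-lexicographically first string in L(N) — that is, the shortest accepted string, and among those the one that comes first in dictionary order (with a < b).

A breadth-first search from s0 reaches an accepting state first via the path s0 → s1 → s2 → s4 on input aab.
No string of length < 3 is accepted (BFS exhausts all shorter strings without reaching an accepting state), and aab is the lexicographically least accepting string of length 3.

aab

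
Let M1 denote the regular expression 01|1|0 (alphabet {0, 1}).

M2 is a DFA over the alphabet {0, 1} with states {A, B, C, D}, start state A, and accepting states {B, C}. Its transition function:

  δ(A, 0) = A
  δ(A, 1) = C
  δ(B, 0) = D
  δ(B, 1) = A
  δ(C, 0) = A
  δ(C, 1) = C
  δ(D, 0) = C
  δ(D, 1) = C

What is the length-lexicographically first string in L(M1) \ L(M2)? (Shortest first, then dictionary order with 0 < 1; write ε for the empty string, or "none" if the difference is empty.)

The string 0 is accepted by M1 but not by M2.
No shorter string lies in the difference, and 0 is the lexicographically first length-1 string in L(M1) \ L(M2).

0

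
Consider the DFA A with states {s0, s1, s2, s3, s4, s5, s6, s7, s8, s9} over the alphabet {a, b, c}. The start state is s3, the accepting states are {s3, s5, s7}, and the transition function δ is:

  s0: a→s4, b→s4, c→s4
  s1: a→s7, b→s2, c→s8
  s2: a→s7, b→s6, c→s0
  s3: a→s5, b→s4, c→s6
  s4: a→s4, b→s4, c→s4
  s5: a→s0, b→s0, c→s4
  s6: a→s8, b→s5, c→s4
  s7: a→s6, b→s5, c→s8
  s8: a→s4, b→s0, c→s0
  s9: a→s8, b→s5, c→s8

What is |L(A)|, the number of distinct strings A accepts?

3

The useful subgraph on states {s3, s5, s6} is acyclic, so L(A) is finite; the longest accepting path visits 3 useful states, giving maximum string length 2.
Counting accepting paths from s3 by length: 1 of length 0, 1 of length 1, 1 of length 2. Total 3.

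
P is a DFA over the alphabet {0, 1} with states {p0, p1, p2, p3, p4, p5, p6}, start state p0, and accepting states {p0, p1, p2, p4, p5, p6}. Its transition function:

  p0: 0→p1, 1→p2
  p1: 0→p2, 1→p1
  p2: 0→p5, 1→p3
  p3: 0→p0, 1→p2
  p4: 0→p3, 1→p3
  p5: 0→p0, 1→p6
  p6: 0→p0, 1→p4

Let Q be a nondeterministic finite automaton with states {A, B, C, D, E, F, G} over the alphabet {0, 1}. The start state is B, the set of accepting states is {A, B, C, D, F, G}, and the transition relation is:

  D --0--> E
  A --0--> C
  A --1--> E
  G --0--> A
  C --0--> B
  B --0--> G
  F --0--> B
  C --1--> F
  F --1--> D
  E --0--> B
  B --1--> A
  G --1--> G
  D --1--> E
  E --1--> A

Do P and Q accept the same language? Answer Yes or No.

Yes

Exploring the product automaton P × Q from the start pair (p0, B), following both machines on each input symbol, reaches 7 state pairs: (p0, B), (p1, G), (p2, A), (p5, C), (p3, E), (p6, F), (p4, D).
P accepts in {p0, p1, p2, p4, p5, p6} and Q accepts in {A, B, C, D, F, G}. In every reachable pair the two components are either both accepting — (p0, B), (p1, G), (p2, A), (p5, C), (p6, F), (p4, D) — or both non-accepting, so no string is accepted by exactly one of the machines: L(P) \ L(Q) and L(Q) \ L(P) are both empty.
Hence every string is accepted by P iff it is accepted by Q, and the two languages coincide.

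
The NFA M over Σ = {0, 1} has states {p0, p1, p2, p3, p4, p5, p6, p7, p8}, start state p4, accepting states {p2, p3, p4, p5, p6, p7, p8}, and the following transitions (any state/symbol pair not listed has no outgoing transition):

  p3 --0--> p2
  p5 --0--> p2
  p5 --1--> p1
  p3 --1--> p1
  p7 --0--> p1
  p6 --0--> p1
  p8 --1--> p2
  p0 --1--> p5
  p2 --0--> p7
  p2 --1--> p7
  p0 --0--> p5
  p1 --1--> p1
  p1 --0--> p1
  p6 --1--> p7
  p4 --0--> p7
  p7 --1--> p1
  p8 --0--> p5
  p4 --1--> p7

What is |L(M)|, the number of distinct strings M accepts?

The useful subgraph on states {p4, p7} is acyclic, so L(M) is finite; the longest accepting path visits 2 useful states, giving maximum string length 1.
Counting accepting paths from p4 by length: 1 of length 0, 2 of length 1. Total 3.

3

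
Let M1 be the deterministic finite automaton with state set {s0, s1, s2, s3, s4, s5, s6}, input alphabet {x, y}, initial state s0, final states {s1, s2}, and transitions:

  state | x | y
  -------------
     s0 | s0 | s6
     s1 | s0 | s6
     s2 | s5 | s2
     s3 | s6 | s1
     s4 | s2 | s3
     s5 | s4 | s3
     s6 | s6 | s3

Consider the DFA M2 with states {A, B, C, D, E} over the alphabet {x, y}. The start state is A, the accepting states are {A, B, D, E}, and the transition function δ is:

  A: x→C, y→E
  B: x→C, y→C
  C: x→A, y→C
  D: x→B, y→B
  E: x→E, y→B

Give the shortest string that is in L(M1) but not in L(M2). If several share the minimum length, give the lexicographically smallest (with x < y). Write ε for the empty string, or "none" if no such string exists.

yyy

The string yyy is accepted by M1 but not by M2.
No shorter string lies in the difference, and yyy is the lexicographically first length-3 string in L(M1) \ L(M2).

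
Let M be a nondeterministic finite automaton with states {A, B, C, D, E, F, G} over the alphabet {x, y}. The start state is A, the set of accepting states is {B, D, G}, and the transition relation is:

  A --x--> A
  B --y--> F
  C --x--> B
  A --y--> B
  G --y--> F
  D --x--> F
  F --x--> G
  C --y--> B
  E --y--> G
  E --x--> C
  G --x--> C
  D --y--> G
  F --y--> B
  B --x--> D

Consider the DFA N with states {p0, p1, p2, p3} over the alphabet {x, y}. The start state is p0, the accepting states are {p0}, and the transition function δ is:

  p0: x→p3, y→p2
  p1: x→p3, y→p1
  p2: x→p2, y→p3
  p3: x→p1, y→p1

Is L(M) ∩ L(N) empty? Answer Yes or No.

Exploring the product automaton M × N from the start pair (A, p0), following both machines on each input symbol, reaches 18 state pairs: (A, p0), (A, p3), (B, p2), (A, p1), (B, p1), (D, p2), (F, p3), (D, p3), (F, p1), (F, p2), (G, p3), (G, p1), (G, p2), (B, p3), (C, p1), (C, p3), (C, p2), (D, p1).
M accepts in {B, D, G} and N accepts in {p0}; no reachable pair has both components accepting, so no string drives both machines to acceptance simultaneously and L(M) ∩ L(N) = ∅.
So no string is accepted by both, and the intersection is empty.

Yes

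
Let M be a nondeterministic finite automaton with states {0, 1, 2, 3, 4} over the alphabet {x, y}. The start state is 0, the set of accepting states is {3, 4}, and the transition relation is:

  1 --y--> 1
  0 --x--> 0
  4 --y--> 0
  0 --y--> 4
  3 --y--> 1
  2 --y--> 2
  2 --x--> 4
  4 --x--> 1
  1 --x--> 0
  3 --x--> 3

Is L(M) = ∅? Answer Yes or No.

The string y is accepted: the run 0 → 4 ends in the accepting state 4.
Since at least one string is accepted, L(M) is not empty.

No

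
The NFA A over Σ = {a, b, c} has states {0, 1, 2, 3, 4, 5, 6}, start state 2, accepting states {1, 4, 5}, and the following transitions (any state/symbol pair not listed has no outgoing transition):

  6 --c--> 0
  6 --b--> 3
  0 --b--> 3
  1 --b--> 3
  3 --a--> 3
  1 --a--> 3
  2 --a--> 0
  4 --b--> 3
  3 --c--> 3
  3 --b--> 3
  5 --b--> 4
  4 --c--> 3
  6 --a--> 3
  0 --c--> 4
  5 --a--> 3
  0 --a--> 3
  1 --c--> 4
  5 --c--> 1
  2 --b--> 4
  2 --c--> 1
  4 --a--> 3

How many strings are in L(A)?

4

The useful subgraph on states {0, 1, 2, 4} is acyclic, so L(A) is finite; the longest accepting path visits 3 useful states, giving maximum string length 2.
Counting accepting paths from 2 by length: 2 of length 1, 2 of length 2. Total 4.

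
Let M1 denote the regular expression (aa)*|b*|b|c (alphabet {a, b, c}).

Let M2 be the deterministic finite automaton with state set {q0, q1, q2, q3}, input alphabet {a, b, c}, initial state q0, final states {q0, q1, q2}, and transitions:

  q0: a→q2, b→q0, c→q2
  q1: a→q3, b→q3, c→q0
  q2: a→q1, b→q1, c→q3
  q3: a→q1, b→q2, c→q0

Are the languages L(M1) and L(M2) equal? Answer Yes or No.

No

The string a is accepted by M2 but rejected by M1.
So L(M1) ≠ L(M2).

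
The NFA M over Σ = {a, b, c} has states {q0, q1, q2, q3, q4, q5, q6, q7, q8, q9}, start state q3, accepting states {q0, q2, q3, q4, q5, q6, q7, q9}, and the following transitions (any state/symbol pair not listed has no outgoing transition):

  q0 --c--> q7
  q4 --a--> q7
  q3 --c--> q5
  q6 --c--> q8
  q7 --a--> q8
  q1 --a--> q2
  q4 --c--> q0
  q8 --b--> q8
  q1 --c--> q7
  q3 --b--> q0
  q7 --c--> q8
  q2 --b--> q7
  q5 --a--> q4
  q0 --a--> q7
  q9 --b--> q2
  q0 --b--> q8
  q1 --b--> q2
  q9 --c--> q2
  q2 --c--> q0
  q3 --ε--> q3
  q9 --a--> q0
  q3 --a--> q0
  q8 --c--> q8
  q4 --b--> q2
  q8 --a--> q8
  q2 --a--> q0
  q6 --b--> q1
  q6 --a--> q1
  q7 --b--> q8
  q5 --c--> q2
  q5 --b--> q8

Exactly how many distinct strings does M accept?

The useful subgraph on states {q0, q2, q3, q4, q5, q7} is acyclic, so L(M) is finite; the longest accepting path visits 6 useful states, giving maximum string length 5.
Counting accepting paths from q3 by length: 1 of length 0, 3 of length 1, 6 of length 2, 6 of length 3, 9 of length 4, 4 of length 5. Total 29.

29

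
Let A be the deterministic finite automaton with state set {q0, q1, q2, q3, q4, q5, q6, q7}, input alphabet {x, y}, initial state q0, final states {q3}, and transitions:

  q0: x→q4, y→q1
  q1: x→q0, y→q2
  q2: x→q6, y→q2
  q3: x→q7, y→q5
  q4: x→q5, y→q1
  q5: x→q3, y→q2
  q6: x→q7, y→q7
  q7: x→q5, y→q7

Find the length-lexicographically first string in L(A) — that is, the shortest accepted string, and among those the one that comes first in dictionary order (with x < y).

A breadth-first search from q0 reaches an accepting state first via the path q0 → q4 → q5 → q3 on input xxx.
No string of length < 3 is accepted (BFS exhausts all shorter strings without reaching an accepting state), and xxx is the lexicographically least accepting string of length 3.

xxx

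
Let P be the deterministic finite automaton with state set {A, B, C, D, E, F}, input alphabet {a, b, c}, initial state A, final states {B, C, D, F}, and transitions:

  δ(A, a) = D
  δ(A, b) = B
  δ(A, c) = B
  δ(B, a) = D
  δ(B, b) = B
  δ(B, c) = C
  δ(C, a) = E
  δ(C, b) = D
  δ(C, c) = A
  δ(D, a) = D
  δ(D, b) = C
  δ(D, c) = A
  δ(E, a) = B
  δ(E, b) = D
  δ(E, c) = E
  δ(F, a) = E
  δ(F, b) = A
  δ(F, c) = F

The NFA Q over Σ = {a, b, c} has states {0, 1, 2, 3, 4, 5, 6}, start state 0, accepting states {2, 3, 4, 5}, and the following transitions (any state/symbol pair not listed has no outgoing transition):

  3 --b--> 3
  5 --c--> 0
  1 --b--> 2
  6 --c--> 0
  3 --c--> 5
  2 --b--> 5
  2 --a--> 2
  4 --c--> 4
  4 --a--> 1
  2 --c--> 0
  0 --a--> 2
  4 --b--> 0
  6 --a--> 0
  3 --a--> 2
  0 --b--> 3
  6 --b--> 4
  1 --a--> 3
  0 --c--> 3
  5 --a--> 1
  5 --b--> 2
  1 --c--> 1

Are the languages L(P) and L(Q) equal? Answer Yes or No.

Yes

Exploring the product automaton P × Q from the start pair (A, 0), following both machines on each input symbol, reaches 5 state pairs: (A, 0), (D, 2), (B, 3), (C, 5), (E, 1).
P accepts in {B, C, D, F} and Q accepts in {2, 3, 4, 5}. In every reachable pair the two components are either both accepting — (D, 2), (B, 3), (C, 5) — or both non-accepting, so no string is accepted by exactly one of the machines: L(P) \ L(Q) and L(Q) \ L(P) are both empty.
Hence every string is accepted by P iff it is accepted by Q, and the two languages coincide.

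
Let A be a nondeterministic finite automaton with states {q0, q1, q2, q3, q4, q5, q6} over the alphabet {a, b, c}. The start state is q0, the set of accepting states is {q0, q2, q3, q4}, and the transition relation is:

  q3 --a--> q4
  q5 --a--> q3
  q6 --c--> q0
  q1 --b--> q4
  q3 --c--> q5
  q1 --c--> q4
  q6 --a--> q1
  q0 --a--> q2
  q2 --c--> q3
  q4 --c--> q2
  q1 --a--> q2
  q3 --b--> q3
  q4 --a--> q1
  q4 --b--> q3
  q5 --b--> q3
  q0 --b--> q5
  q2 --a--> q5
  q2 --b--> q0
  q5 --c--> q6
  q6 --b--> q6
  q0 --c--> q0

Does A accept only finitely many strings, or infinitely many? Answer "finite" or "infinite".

infinite

State q0 is reachable from the start and can reach an accepting state, and it lies on the cycle q0 → q0.
Traversing that cycle any number of times yields accepted strings of unbounded length, so the language is infinite.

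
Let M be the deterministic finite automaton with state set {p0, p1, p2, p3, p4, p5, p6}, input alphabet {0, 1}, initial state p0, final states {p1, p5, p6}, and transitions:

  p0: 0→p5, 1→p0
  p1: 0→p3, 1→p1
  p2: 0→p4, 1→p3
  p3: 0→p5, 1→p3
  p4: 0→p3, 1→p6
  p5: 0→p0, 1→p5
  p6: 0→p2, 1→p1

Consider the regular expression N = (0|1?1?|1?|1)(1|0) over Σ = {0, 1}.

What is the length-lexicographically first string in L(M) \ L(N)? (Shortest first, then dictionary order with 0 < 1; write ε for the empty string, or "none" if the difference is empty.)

The string 000 is accepted by M but not by N.
No shorter string lies in the difference, and 000 is the lexicographically first length-3 string in L(M) \ L(N).

000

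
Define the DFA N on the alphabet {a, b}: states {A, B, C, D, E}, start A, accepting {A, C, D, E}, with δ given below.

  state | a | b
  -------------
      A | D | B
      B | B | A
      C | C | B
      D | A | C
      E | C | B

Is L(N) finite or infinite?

infinite

State A is reachable from the start and can reach an accepting state, and it lies on the cycle A → B → A.
Traversing that cycle any number of times yields accepted strings of unbounded length, so the language is infinite.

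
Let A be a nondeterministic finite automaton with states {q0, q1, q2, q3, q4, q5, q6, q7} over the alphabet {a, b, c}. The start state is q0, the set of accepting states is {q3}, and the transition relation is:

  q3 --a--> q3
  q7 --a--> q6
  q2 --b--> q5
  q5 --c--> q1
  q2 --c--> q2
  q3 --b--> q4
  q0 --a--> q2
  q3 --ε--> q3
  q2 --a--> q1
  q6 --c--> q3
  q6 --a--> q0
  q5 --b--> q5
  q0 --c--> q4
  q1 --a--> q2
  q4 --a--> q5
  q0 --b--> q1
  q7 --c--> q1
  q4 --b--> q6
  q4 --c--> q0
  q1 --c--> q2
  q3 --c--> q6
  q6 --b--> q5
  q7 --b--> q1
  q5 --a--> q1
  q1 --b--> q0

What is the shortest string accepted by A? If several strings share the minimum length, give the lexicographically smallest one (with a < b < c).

cbc

A breadth-first search from q0 reaches an accepting state first via the path q0 → q4 → q6 → q3 on input cbc.
No string of length < 3 is accepted (BFS exhausts all shorter strings without reaching an accepting state), and cbc is the lexicographically least accepting string of length 3.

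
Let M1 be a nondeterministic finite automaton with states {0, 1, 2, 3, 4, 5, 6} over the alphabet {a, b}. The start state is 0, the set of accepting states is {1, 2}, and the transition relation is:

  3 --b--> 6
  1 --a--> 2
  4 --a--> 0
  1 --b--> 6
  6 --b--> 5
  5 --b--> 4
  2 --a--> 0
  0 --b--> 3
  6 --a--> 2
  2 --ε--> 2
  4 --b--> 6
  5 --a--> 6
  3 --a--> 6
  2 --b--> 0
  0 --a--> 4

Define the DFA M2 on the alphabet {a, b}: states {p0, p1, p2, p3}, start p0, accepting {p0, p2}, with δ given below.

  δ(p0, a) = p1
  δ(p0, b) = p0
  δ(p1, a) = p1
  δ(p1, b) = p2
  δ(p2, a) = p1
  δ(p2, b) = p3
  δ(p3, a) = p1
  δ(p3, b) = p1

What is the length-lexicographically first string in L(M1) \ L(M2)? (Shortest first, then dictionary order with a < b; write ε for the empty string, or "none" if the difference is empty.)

The string aba is accepted by M1 but not by M2.
No shorter string lies in the difference, and aba is the lexicographically first length-3 string in L(M1) \ L(M2).

aba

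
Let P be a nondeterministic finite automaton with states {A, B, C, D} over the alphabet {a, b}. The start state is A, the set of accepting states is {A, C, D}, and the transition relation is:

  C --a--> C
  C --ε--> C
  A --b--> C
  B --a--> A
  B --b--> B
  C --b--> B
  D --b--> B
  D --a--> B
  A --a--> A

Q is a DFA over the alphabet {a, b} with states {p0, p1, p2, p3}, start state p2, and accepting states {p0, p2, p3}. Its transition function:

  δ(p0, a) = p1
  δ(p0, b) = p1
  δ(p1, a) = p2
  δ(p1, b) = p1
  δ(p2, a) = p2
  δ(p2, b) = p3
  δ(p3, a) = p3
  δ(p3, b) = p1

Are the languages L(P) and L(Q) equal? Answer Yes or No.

Exploring the product automaton P × Q from the start pair (A, p2), following both machines on each input symbol, reaches 3 state pairs: (A, p2), (C, p3), (B, p1).
P accepts in {A, C, D} and Q accepts in {p0, p2, p3}. In every reachable pair the two components are either both accepting — (A, p2), (C, p3) — or both non-accepting, so no string is accepted by exactly one of the machines: L(P) \ L(Q) and L(Q) \ L(P) are both empty.
Hence every string is accepted by P iff it is accepted by Q, and the two languages coincide.

Yes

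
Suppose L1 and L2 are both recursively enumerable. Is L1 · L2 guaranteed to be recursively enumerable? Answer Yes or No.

Yes

Dovetail over all split points of the input and all step bounds t = 1, 2, …, simulating the recogniser for L₁ on the prefix and the recogniser for L₂ on the suffix for t steps; accept if for some split both accept.
So the recursively enumerable languages are closed under concatenation.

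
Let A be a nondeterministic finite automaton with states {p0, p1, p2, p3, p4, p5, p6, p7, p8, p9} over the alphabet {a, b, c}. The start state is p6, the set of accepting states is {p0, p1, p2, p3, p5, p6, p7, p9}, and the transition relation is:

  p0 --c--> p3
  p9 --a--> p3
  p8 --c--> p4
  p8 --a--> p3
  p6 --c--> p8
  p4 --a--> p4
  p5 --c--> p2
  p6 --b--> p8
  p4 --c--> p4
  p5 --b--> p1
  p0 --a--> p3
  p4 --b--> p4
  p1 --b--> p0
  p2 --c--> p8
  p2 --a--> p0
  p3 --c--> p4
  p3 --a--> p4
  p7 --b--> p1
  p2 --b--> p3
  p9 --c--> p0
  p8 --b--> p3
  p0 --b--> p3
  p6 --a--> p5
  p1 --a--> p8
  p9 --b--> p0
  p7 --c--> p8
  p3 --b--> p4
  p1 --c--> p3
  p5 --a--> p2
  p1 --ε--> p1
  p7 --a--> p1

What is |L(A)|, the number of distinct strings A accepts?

30

The useful subgraph on states {p0, p1, p2, p3, p5, p6, p8} is acyclic, so L(A) is finite; the longest accepting path visits 5 useful states, giving maximum string length 4.
Counting accepting paths from p6 by length: 1 of length 0, 1 of length 1, 7 of length 2, 6 of length 3, 15 of length 4. Total 30.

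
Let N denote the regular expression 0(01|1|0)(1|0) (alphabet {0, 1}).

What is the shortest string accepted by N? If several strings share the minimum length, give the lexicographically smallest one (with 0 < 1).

000

By inspection of the expression, no string of length less than 3 matches, and 000 is the lexicographically first match of length 3.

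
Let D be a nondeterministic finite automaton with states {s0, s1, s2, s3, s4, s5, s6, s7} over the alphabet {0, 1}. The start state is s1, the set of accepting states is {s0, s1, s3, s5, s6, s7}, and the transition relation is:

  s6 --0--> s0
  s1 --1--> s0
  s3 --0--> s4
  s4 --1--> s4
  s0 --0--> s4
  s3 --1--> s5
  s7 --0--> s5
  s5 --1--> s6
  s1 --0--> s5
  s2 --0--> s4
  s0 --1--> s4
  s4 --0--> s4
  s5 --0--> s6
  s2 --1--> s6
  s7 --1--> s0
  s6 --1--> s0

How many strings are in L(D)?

9

The useful subgraph on states {s0, s1, s5, s6} is acyclic, so L(D) is finite; the longest accepting path visits 4 useful states, giving maximum string length 3.
Counting accepting paths from s1 by length: 1 of length 0, 2 of length 1, 2 of length 2, 4 of length 3. Total 9.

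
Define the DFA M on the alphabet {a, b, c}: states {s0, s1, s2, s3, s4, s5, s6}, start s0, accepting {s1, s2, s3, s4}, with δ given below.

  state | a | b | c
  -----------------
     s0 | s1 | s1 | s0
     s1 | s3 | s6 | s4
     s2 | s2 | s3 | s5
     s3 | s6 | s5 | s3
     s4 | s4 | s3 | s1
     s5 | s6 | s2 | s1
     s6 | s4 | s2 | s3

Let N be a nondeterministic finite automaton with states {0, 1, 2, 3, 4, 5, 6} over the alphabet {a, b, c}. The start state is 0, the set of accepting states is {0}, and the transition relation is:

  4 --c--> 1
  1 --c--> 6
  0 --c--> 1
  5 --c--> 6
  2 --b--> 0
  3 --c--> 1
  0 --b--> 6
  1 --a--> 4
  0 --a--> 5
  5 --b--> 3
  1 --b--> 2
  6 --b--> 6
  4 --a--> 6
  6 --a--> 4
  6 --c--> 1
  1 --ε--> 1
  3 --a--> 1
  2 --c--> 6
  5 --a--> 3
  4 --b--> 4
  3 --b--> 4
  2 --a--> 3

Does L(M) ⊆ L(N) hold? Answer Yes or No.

No

The string a is in L(M) but not in L(N).
So L(M) ⊄ L(N).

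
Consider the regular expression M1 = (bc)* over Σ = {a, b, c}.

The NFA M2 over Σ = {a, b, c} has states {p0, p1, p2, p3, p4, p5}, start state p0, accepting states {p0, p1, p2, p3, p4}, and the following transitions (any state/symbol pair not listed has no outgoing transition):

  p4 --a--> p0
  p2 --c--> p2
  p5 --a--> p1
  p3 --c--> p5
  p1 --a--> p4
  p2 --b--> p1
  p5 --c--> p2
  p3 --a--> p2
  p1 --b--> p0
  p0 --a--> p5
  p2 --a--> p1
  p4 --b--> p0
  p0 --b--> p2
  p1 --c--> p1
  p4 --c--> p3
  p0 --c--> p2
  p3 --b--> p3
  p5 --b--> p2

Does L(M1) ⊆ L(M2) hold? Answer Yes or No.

Yes

Converting the expression M1 to a DFA (subset construction, then merging equivalent states) gives the minimal DFA with states {r0, r1, r2}, start state r0, accepting states {r0} and transitions r0: a→r1, b→r2, c→r1; r1: a→r1, b→r1, c→r1; r2: a→r1, b→r1, c→r0.
Exploring the product automaton M1 × M2 from the start pair (r0, p0), following both machines on each input symbol, reaches 12 state pairs: (r0, p0), (r1, p5), (r2, p2), (r1, p2), (r1, p1), (r0, p2), (r1, p4), (r1, p0), (r2, p1), (r1, p3), (r0, p1), (r2, p0).
M1 accepts in {r0} and M2 accepts in {p0, p1, p2, p3, p4}. The reachable pairs whose M1-component is accepting are (r0, p0), (r0, p2), (r0, p1); in each of them the M2-component is accepting too, so the product for L(M1) \ L(M2) (M1-component accepting, M2-component rejecting) has no reachable accepting pair and the difference is empty.
Hence every string in L(M1) is also in L(M2).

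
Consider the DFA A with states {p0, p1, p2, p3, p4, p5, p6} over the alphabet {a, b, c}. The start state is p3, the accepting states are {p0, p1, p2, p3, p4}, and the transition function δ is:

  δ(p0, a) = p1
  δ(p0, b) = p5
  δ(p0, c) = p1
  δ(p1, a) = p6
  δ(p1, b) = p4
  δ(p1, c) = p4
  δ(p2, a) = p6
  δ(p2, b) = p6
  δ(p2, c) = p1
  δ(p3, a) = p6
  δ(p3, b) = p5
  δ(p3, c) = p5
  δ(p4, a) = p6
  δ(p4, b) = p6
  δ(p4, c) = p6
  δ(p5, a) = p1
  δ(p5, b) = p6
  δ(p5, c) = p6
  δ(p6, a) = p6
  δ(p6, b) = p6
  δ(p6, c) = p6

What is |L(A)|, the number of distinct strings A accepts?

The useful subgraph on states {p1, p3, p4, p5} is acyclic, so L(A) is finite; the longest accepting path visits 4 useful states, giving maximum string length 3.
Counting accepting paths from p3 by length: 1 of length 0, 2 of length 2, 4 of length 3. Total 7.

7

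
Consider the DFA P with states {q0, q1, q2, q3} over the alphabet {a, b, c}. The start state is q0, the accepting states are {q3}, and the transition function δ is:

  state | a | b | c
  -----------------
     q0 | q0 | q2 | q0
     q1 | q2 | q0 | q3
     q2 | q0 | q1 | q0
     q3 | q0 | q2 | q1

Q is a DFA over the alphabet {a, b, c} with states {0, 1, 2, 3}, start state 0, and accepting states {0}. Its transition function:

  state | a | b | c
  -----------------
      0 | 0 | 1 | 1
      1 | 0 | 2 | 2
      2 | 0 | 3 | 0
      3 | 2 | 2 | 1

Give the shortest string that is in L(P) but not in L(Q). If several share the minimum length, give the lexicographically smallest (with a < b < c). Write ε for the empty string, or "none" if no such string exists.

The string cbbc is accepted by P but not by Q.
No shorter string lies in the difference, and cbbc is the lexicographically first length-4 string in L(P) \ L(Q).

cbbc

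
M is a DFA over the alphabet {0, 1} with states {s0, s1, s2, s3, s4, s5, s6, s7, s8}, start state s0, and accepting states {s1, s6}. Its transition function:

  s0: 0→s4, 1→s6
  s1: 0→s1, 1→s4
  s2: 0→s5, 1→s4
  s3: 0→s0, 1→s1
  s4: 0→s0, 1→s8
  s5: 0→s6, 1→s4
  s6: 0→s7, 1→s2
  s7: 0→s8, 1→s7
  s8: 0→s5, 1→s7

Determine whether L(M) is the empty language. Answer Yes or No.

No

The string 1 is accepted: the run s0 → s6 ends in the accepting state s6.
Since at least one string is accepted, L(M) is not empty.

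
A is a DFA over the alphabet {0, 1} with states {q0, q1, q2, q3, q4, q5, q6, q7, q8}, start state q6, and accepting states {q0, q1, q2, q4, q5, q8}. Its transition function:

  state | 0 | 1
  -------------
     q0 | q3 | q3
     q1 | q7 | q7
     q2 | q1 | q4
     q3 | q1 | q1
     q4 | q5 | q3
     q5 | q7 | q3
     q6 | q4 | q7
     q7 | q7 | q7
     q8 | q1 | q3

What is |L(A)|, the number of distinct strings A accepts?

6

The useful subgraph on states {q1, q3, q4, q5, q6} is acyclic, so L(A) is finite; the longest accepting path visits 5 useful states, giving maximum string length 4.
Counting accepting paths from q6 by length: 1 of length 1, 1 of length 2, 2 of length 3, 2 of length 4. Total 6.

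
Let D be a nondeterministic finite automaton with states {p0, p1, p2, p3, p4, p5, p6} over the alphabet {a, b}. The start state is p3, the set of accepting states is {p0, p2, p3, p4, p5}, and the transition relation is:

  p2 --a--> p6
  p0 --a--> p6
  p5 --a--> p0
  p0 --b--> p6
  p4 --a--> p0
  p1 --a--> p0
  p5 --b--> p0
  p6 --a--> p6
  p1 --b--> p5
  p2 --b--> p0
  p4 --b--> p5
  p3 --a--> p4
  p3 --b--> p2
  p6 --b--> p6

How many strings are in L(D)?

8

The useful subgraph on states {p0, p2, p3, p4, p5} is acyclic, so L(D) is finite; the longest accepting path visits 4 useful states, giving maximum string length 3.
Counting accepting paths from p3 by length: 1 of length 0, 2 of length 1, 3 of length 2, 2 of length 3. Total 8.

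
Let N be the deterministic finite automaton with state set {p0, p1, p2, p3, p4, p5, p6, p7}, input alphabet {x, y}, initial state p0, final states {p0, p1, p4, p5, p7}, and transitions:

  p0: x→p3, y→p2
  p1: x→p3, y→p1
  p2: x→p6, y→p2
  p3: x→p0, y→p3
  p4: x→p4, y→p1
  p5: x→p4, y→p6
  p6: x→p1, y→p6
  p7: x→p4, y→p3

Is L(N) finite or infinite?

State p2 is reachable from the start and can reach an accepting state, and it lies on the cycle p2 → p2.
Traversing that cycle any number of times yields accepted strings of unbounded length, so the language is infinite.

infinite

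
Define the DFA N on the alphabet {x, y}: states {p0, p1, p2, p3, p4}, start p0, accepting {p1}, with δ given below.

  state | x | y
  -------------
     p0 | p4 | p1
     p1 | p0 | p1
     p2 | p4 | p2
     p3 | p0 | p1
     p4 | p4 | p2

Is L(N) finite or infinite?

State p0 is reachable from the start and can reach an accepting state, and it lies on the cycle p0 → p1 → p0.
Traversing that cycle any number of times yields accepted strings of unbounded length, so the language is infinite.

infinite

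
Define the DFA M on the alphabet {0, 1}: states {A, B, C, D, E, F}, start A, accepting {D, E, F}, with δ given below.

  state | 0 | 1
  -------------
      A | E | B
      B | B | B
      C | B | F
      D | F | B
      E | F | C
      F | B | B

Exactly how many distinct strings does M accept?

3

The useful subgraph on states {A, C, E, F} is acyclic, so L(M) is finite; the longest accepting path visits 4 useful states, giving maximum string length 3.
Counting accepting paths from A by length: 1 of length 1, 1 of length 2, 1 of length 3. Total 3.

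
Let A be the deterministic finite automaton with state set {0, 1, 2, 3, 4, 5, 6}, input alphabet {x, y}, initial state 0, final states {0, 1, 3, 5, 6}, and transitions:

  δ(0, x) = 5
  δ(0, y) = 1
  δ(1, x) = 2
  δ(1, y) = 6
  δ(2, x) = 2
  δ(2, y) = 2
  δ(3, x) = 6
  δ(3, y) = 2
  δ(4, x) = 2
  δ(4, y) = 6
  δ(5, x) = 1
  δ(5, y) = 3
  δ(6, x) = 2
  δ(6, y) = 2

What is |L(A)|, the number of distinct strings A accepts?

8

The useful subgraph on states {0, 1, 3, 5, 6} is acyclic, so L(A) is finite; the longest accepting path visits 4 useful states, giving maximum string length 3.
Counting accepting paths from 0 by length: 1 of length 0, 2 of length 1, 3 of length 2, 2 of length 3. Total 8.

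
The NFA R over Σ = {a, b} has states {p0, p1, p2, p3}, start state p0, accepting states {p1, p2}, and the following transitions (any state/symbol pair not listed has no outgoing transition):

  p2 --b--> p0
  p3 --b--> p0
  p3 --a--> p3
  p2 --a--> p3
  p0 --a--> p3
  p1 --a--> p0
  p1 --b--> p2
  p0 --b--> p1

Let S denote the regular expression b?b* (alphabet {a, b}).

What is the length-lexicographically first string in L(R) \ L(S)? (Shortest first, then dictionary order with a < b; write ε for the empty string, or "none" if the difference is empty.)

abb

The string abb is accepted by R but not by S.
No shorter string lies in the difference, and abb is the lexicographically first length-3 string in L(R) \ L(S).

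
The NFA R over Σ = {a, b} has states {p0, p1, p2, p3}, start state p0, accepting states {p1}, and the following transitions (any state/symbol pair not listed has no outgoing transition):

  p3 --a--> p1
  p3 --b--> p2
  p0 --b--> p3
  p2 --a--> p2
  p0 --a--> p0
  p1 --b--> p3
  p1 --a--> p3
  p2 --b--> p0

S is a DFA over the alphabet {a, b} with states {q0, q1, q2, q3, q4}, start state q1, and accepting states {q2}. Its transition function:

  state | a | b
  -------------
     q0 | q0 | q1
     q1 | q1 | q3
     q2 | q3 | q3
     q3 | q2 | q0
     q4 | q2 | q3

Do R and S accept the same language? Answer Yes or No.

Exploring the product automaton R × S from the start pair (p0, q1), following both machines on each input symbol, reaches 4 state pairs: (p0, q1), (p3, q3), (p1, q2), (p2, q0).
R accepts in {p1} and S accepts in {q2}. In every reachable pair the two components are either both accepting — (p1, q2) — or both non-accepting, so no string is accepted by exactly one of the machines: L(R) \ L(S) and L(S) \ L(R) are both empty.
Hence every string is accepted by R iff it is accepted by S, and the two languages coincide.

Yes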